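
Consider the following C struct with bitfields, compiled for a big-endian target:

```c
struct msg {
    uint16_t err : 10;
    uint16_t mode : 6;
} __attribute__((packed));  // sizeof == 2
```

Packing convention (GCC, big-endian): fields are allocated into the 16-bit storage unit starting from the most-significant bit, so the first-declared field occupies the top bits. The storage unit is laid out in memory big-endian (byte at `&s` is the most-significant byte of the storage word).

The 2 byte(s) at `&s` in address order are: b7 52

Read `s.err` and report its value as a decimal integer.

[0]=0xb7 [1]=0x52 (big-endian) → word 0xb752
err:10 @ bit 6 → (0xb752>>6)&0x3ff = 0x2dd  ←
mode:6 @ bit 0 → (0xb752>>0)&0x3f = 0x12

733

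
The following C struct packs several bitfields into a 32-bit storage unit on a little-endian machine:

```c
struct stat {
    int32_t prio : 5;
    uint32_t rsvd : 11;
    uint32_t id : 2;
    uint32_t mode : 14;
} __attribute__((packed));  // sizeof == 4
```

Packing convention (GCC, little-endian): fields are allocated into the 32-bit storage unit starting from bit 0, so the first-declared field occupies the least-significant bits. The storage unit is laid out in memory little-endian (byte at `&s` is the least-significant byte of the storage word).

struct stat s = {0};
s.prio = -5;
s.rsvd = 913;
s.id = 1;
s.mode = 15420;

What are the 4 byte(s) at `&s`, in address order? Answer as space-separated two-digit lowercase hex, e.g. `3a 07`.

prio:5 = -5 → 0x1b << 0 → word 0x0000001b
rsvd:11 = 913 → 0x391 << 5 → word 0x0000723b
id:2 = 1 → 0x1 << 16 → word 0x0001723b
mode:14 = 15420 → 0x3c3c << 18 → word 0xf0f1723b
word = 0xf0f1723b → little-endian bytes:
  [0]=0x3b  [1]=0x72  [2]=0xf1  [3]=0xf0

3b 72 f1 f0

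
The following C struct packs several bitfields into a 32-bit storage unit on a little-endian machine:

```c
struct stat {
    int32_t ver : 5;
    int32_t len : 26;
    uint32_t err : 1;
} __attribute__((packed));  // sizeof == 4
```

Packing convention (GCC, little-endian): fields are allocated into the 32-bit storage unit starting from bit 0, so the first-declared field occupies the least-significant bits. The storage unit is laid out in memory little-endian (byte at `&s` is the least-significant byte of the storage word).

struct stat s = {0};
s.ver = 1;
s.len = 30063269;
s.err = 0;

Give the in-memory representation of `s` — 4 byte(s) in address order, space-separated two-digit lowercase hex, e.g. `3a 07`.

ver (5b) val=1 bits=0x1 at bit 0: 0x00000001
len (26b) val=30063269 bits=0x1cabaa5 at bit 5: 0x395754a1
err (1b) val=0 bits=0x0 at bit 31: 0x395754a1
word = 0x395754a1 → little-endian bytes:
  [0]=0xa1  [1]=0x54  [2]=0x57  [3]=0x39

a1 54 57 39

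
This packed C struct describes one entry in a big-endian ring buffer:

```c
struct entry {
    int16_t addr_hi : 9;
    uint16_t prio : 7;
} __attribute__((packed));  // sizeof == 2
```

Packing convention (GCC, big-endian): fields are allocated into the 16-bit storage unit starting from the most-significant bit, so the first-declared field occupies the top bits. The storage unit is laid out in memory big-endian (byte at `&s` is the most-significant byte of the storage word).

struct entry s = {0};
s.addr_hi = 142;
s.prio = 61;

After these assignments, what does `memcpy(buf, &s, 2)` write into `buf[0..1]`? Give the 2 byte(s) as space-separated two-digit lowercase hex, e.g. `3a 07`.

47 3d

[7+:9] addr_hi=142 & 0x1ff = 0x8e; word=0x4700
[0+:7] prio=61 & 0x7f = 0x3d; word=0x473d
word = 0x473d → big-endian bytes:
  [0]=0x47  [1]=0x3d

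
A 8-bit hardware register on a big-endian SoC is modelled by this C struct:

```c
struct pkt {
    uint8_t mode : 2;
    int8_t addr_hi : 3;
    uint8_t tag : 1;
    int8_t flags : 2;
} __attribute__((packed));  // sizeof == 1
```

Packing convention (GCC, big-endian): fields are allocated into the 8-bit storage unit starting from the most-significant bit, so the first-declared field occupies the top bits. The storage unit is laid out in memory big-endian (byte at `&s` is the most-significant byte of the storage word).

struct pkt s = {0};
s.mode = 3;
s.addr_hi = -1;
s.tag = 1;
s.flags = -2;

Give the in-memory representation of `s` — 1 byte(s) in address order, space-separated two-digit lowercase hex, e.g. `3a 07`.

fe

[6+:2] mode=3 & 0x3 = 0x3; word=0xc0
[3+:3] addr_hi=-1 & 0x7 = 0x7; word=0xf8
[2+:1] tag=1 & 0x1 = 0x1; word=0xfc
[0+:2] flags=-2 & 0x3 = 0x2; word=0xfe
word = 0xfe → big-endian bytes:
  [0]=0xfe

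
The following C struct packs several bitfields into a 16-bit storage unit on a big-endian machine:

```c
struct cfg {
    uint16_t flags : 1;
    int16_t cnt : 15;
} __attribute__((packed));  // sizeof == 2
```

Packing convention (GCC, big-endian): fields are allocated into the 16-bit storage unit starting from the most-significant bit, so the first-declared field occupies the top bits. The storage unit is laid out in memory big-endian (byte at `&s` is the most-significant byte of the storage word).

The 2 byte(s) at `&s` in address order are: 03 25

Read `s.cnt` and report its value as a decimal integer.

[0]=0x03 [1]=0x25 (big-endian) → word 0x0325
flags [15+:1] = (word>>15) & 0x1 = 0
cnt [0+:15] = (word>>0) & 0x7fff = 805  ←
cnt signed 15b, MSB=0: value = 805

805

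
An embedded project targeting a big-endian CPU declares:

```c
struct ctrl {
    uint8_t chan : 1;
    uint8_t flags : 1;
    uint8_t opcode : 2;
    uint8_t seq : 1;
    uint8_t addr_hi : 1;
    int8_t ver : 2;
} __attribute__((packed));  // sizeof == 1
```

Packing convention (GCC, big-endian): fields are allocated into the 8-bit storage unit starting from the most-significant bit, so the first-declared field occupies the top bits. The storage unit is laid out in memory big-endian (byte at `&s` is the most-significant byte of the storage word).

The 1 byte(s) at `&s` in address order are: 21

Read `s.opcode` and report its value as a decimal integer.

2

[0]=0x21 (big-endian) → word 0x21
chan:1 @ bit 7 → (0x21>>7)&0x1 = 0x0
flags:1 @ bit 6 → (0x21>>6)&0x1 = 0x0
opcode:2 @ bit 4 → (0x21>>4)&0x3 = 0x2  ←
seq:1 @ bit 3 → (0x21>>3)&0x1 = 0x0
addr_hi:1 @ bit 2 → (0x21>>2)&0x1 = 0x0
ver:2 @ bit 0 → (0x21>>0)&0x3 = 0x1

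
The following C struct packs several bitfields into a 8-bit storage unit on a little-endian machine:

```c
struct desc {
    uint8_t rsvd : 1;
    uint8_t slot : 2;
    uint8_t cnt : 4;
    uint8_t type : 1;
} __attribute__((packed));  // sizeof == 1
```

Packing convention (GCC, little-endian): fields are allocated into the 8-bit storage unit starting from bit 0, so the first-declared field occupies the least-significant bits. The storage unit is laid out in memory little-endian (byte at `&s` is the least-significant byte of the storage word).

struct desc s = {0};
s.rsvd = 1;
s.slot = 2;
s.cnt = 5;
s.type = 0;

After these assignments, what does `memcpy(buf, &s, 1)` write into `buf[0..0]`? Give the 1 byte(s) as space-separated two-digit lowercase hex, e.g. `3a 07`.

2d

[0+:1] rsvd=1 & 0x1 = 0x1; word=0x01
[1+:2] slot=2 & 0x3 = 0x2; word=0x05
[3+:4] cnt=5 & 0xf = 0x5; word=0x2d
[7+:1] type=0 & 0x1 = 0x0; word=0x2d
word = 0x2d → little-endian bytes:
  [0]=0x2d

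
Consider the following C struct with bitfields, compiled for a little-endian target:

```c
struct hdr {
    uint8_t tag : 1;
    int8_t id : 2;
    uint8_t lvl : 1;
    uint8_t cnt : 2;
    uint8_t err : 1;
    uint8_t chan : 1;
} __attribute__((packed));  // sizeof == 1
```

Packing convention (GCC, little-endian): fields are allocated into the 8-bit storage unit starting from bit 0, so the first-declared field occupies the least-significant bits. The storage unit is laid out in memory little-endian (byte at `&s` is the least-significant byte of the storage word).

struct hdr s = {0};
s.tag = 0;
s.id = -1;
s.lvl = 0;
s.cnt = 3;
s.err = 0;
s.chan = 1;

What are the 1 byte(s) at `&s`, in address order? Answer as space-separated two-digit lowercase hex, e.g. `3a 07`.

tag (1b) val=0 bits=0x0 at bit 0: 0x00
id (2b) val=-1 bits=0x3 at bit 1: 0x06
lvl (1b) val=0 bits=0x0 at bit 3: 0x06
cnt (2b) val=3 bits=0x3 at bit 4: 0x36
err (1b) val=0 bits=0x0 at bit 6: 0x36
chan (1b) val=1 bits=0x1 at bit 7: 0xb6
word = 0xb6 → little-endian bytes:
  [0]=0xb6

b6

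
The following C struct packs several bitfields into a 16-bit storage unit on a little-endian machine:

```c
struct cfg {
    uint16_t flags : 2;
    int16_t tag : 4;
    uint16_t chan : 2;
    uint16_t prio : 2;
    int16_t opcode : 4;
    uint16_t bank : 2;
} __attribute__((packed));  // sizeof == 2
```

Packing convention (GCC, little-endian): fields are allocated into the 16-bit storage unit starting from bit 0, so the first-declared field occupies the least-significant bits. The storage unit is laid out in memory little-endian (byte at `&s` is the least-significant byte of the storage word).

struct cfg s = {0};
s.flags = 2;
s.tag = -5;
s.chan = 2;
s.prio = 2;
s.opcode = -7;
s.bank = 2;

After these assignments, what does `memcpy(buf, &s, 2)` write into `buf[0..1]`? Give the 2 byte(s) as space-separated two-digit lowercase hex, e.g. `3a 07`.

flags:2 = 2 → 0x2 << 0 → word 0x0002
tag:4 = -5 → 0xb << 2 → word 0x002e
chan:2 = 2 → 0x2 << 6 → word 0x00ae
prio:2 = 2 → 0x2 << 8 → word 0x02ae
opcode:4 = -7 → 0x9 << 10 → word 0x26ae
bank:2 = 2 → 0x2 << 14 → word 0xa6ae
word = 0xa6ae → little-endian bytes:
  [0]=0xae  [1]=0xa6

ae a6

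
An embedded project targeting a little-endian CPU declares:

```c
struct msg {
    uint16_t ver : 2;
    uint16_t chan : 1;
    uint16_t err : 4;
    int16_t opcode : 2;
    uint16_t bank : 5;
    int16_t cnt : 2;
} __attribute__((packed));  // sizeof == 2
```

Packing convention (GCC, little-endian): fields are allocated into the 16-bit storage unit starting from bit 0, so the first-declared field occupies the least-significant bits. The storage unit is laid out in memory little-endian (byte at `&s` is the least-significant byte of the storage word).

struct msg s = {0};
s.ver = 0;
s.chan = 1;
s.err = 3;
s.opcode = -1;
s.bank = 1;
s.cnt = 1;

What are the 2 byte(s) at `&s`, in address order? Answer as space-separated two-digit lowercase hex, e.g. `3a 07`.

9c 43

ver (2b) val=0 bits=0x0 at bit 0: 0x0000
chan (1b) val=1 bits=0x1 at bit 2: 0x0004
err (4b) val=3 bits=0x3 at bit 3: 0x001c
opcode (2b) val=-1 bits=0x3 at bit 7: 0x019c
bank (5b) val=1 bits=0x1 at bit 9: 0x039c
cnt (2b) val=1 bits=0x1 at bit 14: 0x439c
word = 0x439c → little-endian bytes:
  [0]=0x9c  [1]=0x43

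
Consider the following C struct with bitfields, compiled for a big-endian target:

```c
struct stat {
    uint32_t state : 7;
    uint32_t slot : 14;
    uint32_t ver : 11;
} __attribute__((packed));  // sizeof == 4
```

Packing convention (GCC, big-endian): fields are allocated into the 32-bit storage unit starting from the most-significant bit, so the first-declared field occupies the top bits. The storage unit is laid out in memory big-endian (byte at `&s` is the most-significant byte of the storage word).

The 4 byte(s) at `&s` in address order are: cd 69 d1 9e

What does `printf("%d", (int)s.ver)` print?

[0]=0xcd [1]=0x69 [2]=0xd1 [3]=0x9e (big-endian) → word 0xcd69d19e
state [25+:7] = (word>>25) & 0x7f = 102
slot [11+:14] = (word>>11) & 0x3fff = 11578
ver [0+:11] = (word>>0) & 0x7ff = 414  ←

414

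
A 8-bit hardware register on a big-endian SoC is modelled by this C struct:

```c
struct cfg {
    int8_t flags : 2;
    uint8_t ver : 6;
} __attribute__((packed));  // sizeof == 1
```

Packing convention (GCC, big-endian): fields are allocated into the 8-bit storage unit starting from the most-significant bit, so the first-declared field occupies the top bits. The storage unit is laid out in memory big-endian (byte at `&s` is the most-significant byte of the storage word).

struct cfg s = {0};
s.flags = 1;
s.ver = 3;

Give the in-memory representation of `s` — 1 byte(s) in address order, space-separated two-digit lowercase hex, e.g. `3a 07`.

43

flags (2b) val=1 bits=0x1 at bit 6: 0x40
ver (6b) val=3 bits=0x3 at bit 0: 0x43
word = 0x43 → big-endian bytes:
  [0]=0x43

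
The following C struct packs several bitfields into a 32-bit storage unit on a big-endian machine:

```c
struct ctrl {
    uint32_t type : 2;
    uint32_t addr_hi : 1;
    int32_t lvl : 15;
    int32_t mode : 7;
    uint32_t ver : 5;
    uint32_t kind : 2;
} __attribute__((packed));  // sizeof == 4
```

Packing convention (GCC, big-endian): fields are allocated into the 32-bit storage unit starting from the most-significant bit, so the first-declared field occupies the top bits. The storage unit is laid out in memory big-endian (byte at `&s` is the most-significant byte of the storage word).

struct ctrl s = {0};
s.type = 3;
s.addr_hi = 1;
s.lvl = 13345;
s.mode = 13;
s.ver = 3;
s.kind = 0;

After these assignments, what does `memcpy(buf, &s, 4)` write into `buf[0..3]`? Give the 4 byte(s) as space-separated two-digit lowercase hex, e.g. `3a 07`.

ed 08 46 8c

[30+:2] type=3 & 0x3 = 0x3; word=0xc0000000
[29+:1] addr_hi=1 & 0x1 = 0x1; word=0xe0000000
[14+:15] lvl=13345 & 0x7fff = 0x3421; word=0xed084000
[7+:7] mode=13 & 0x7f = 0xd; word=0xed084680
[2+:5] ver=3 & 0x1f = 0x3; word=0xed08468c
[0+:2] kind=0 & 0x3 = 0x0; word=0xed08468c
word = 0xed08468c → big-endian bytes:
  [0]=0xed  [1]=0x08  [2]=0x46  [3]=0x8c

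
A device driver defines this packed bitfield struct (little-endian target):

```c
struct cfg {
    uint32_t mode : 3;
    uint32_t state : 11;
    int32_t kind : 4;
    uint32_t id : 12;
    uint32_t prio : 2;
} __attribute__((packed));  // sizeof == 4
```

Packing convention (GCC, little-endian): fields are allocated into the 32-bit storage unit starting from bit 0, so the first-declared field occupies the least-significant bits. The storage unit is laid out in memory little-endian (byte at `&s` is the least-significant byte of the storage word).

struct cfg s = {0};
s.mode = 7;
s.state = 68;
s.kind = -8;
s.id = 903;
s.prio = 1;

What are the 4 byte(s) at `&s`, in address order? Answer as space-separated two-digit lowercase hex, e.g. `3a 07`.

27 02 1e 4e

mode (3b) val=7 bits=0x7 at bit 0: 0x00000007
state (11b) val=68 bits=0x44 at bit 3: 0x00000227
kind (4b) val=-8 bits=0x8 at bit 14: 0x00020227
id (12b) val=903 bits=0x387 at bit 18: 0x0e1e0227
prio (2b) val=1 bits=0x1 at bit 30: 0x4e1e0227
word = 0x4e1e0227 → little-endian bytes:
  [0]=0x27  [1]=0x02  [2]=0x1e  [3]=0x4e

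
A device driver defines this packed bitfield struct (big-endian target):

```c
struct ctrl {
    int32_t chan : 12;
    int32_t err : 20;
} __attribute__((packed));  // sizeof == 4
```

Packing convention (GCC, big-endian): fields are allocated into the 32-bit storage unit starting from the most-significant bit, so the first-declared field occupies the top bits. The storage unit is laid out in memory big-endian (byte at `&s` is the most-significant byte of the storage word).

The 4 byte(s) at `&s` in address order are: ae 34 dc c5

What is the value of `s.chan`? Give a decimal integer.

-1309

[0]=0xae [1]=0x34 [2]=0xdc [3]=0xc5 (big-endian) → word 0xae34dcc5
chan:12 @ bit 20 → (0xae34dcc5>>20)&0xfff = 0xae3  ←
err:20 @ bit 0 → (0xae34dcc5>>0)&0xfffff = 0x4dcc5
chan signed 12b, MSB=1: 2787 - 4096 = -1309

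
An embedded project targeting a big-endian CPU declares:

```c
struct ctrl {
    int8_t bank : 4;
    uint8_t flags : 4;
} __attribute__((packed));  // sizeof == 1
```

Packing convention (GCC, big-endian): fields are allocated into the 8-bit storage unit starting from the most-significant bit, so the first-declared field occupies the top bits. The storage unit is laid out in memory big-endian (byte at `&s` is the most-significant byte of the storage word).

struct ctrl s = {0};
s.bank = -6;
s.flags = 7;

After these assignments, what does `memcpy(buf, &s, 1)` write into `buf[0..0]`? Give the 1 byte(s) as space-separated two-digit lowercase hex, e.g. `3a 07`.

a7

bank (4b) val=-6 bits=0xa at bit 4: 0xa0
flags (4b) val=7 bits=0x7 at bit 0: 0xa7
word = 0xa7 → big-endian bytes:
  [0]=0xa7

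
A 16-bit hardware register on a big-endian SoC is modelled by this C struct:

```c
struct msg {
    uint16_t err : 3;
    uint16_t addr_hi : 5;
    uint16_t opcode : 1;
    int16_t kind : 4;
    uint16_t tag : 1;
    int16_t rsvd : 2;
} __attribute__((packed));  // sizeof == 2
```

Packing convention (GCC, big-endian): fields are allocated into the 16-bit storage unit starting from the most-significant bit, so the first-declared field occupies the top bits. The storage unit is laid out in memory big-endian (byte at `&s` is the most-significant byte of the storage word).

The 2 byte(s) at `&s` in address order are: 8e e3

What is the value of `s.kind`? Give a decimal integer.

-4

[0]=0x8e [1]=0xe3 (big-endian) → word 0x8ee3
err:3 @ bit 13 → (0x8ee3>>13)&0x7 = 0x4
addr_hi:5 @ bit 8 → (0x8ee3>>8)&0x1f = 0xe
opcode:1 @ bit 7 → (0x8ee3>>7)&0x1 = 0x1
kind:4 @ bit 3 → (0x8ee3>>3)&0xf = 0xc  ←
tag:1 @ bit 2 → (0x8ee3>>2)&0x1 = 0x0
rsvd:2 @ bit 0 → (0x8ee3>>0)&0x3 = 0x3
kind signed 4b, MSB=1: 12 - 16 = -4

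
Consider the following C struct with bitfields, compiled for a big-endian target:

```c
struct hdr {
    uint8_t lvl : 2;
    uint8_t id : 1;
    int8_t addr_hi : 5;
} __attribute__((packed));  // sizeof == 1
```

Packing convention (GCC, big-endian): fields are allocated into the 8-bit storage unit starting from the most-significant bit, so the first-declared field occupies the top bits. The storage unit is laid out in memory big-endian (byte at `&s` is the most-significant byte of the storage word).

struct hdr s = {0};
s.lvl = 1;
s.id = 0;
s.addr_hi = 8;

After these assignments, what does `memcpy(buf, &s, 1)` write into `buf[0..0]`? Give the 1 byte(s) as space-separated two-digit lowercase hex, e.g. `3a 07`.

lvl (2b) val=1 bits=0x1 at bit 6: 0x40
id (1b) val=0 bits=0x0 at bit 5: 0x40
addr_hi (5b) val=8 bits=0x8 at bit 0: 0x48
word = 0x48 → big-endian bytes:
  [0]=0x48

48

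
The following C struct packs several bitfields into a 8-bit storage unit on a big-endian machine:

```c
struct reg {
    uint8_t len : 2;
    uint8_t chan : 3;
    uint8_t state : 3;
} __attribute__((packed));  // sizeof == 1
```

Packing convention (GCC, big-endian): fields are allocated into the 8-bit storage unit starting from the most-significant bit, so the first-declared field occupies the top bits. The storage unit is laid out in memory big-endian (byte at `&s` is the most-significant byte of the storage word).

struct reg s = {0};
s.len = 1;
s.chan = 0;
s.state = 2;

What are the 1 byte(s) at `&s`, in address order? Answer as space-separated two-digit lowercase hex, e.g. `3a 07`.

len:2 = 1 → 0x1 << 6 → word 0x40
chan:3 = 0 → 0x0 << 3 → word 0x40
state:3 = 2 → 0x2 << 0 → word 0x42
word = 0x42 → big-endian bytes:
  [0]=0x42

42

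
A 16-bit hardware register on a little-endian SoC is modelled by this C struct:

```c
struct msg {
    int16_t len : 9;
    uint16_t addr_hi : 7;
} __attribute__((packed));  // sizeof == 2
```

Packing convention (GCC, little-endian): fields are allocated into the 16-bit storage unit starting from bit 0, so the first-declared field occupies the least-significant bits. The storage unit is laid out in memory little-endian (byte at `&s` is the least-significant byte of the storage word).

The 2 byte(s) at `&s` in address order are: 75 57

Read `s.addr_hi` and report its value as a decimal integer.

[0]=0x75 [1]=0x57 (little-endian) → word 0x5775
len [0+:9] = (word>>0) & 0x1ff = 373
addr_hi [9+:7] = (word>>9) & 0x7f = 43  ←

43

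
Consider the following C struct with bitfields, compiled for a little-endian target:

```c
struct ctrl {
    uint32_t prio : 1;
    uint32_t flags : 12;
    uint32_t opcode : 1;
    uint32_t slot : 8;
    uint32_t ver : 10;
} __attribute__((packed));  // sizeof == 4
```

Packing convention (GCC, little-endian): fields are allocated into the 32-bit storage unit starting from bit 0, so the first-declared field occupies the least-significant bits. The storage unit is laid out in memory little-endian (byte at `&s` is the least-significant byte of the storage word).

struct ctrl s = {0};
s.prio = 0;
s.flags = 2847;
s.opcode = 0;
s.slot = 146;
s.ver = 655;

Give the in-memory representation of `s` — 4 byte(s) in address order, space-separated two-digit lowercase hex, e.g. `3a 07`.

3e 96 e4 a3

prio:1 = 0 → 0x0 << 0 → word 0x00000000
flags:12 = 2847 → 0xb1f << 1 → word 0x0000163e
opcode:1 = 0 → 0x0 << 13 → word 0x0000163e
slot:8 = 146 → 0x92 << 14 → word 0x0024963e
ver:10 = 655 → 0x28f << 22 → word 0xa3e4963e
word = 0xa3e4963e → little-endian bytes:
  [0]=0x3e  [1]=0x96  [2]=0xe4  [3]=0xa3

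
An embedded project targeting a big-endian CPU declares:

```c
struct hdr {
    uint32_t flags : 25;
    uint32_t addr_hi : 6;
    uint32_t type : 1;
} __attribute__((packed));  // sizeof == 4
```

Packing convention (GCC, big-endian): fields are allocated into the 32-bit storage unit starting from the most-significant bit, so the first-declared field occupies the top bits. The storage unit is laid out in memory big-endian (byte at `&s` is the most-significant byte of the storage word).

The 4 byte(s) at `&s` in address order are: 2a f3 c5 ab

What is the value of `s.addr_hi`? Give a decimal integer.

[0]=0x2a [1]=0xf3 [2]=0xc5 [3]=0xab (big-endian) → word 0x2af3c5ab
flags:25 @ bit 7 → (0x2af3c5ab>>7)&0x1ffffff = 0x55e78b
addr_hi:6 @ bit 1 → (0x2af3c5ab>>1)&0x3f = 0x15  ←
type:1 @ bit 0 → (0x2af3c5ab>>0)&0x1 = 0x1

21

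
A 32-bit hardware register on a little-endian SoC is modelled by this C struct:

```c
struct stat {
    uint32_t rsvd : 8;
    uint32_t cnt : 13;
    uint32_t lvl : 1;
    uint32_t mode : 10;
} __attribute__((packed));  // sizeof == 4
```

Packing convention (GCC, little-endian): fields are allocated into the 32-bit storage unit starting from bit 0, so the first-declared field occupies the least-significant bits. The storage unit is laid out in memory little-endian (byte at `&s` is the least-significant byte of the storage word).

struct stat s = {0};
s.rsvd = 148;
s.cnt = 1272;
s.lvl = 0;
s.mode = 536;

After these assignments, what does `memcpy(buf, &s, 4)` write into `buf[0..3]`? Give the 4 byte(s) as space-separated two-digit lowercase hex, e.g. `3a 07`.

rsvd:8 = 148 → 0x94 << 0 → word 0x00000094
cnt:13 = 1272 → 0x4f8 << 8 → word 0x0004f894
lvl:1 = 0 → 0x0 << 21 → word 0x0004f894
mode:10 = 536 → 0x218 << 22 → word 0x8604f894
word = 0x8604f894 → little-endian bytes:
  [0]=0x94  [1]=0xf8  [2]=0x04  [3]=0x86

94 f8 04 86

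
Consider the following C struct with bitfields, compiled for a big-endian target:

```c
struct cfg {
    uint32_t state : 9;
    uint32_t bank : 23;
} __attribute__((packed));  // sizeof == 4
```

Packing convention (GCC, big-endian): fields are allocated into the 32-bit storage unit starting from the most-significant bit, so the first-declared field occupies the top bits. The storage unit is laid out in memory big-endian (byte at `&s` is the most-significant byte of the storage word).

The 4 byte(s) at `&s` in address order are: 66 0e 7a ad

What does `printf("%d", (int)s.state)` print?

204

[0]=0x66 [1]=0x0e [2]=0x7a [3]=0xad (big-endian) → word 0x660e7aad
state:9 @ bit 23 → (0x660e7aad>>23)&0x1ff = 0xcc  ←
bank:23 @ bit 0 → (0x660e7aad>>0)&0x7fffff = 0xe7aad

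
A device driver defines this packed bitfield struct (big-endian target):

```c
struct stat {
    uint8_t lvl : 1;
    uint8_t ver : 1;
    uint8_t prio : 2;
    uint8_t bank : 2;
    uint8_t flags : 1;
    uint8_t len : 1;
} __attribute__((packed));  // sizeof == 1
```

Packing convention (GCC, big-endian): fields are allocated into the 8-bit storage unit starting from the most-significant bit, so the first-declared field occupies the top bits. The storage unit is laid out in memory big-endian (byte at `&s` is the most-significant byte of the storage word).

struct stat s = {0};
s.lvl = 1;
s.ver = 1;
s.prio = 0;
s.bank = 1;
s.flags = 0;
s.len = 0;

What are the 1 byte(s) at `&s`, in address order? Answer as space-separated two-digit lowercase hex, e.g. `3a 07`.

lvl (1b) val=1 bits=0x1 at bit 7: 0x80
ver (1b) val=1 bits=0x1 at bit 6: 0xc0
prio (2b) val=0 bits=0x0 at bit 4: 0xc0
bank (2b) val=1 bits=0x1 at bit 2: 0xc4
flags (1b) val=0 bits=0x0 at bit 1: 0xc4
len (1b) val=0 bits=0x0 at bit 0: 0xc4
word = 0xc4 → big-endian bytes:
  [0]=0xc4

c4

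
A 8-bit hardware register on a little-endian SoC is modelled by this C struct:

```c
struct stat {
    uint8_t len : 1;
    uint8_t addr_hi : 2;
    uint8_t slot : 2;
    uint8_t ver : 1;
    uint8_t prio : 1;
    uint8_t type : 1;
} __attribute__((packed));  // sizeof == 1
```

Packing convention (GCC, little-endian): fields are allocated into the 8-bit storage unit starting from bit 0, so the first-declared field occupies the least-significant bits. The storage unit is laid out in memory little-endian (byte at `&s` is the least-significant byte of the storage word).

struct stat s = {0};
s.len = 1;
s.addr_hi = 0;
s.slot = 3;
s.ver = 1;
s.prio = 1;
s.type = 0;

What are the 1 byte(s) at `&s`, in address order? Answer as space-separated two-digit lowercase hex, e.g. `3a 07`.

79

len:1 = 1 → 0x1 << 0 → word 0x01
addr_hi:2 = 0 → 0x0 << 1 → word 0x01
slot:2 = 3 → 0x3 << 3 → word 0x19
ver:1 = 1 → 0x1 << 5 → word 0x39
prio:1 = 1 → 0x1 << 6 → word 0x79
type:1 = 0 → 0x0 << 7 → word 0x79
word = 0x79 → little-endian bytes:
  [0]=0x79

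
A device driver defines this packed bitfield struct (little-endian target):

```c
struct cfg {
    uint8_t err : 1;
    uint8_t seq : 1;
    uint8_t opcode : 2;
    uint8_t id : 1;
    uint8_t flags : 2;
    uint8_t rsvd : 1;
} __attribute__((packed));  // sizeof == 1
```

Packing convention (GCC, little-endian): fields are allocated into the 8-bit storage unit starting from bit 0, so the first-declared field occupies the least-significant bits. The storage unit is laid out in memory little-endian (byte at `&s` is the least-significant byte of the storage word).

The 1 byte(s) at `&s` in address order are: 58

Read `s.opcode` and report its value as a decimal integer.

[0]=0x58 (little-endian) → word 0x58
err:1 @ bit 0 → (0x58>>0)&0x1 = 0x0
seq:1 @ bit 1 → (0x58>>1)&0x1 = 0x0
opcode:2 @ bit 2 → (0x58>>2)&0x3 = 0x2  ←
id:1 @ bit 4 → (0x58>>4)&0x1 = 0x1
flags:2 @ bit 5 → (0x58>>5)&0x3 = 0x2
rsvd:1 @ bit 7 → (0x58>>7)&0x1 = 0x0

2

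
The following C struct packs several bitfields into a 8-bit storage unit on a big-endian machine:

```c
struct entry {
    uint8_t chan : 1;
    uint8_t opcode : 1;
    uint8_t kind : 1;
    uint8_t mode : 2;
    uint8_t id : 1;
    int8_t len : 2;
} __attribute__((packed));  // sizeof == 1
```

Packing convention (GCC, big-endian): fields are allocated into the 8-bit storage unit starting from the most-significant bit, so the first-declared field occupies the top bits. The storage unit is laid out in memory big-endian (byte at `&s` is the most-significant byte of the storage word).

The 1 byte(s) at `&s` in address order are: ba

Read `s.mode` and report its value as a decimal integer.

[0]=0xba (big-endian) → word 0xba
chan:1 @ bit 7 → (0xba>>7)&0x1 = 0x1
opcode:1 @ bit 6 → (0xba>>6)&0x1 = 0x0
kind:1 @ bit 5 → (0xba>>5)&0x1 = 0x1
mode:2 @ bit 3 → (0xba>>3)&0x3 = 0x3  ←
id:1 @ bit 2 → (0xba>>2)&0x1 = 0x0
len:2 @ bit 0 → (0xba>>0)&0x3 = 0x2

3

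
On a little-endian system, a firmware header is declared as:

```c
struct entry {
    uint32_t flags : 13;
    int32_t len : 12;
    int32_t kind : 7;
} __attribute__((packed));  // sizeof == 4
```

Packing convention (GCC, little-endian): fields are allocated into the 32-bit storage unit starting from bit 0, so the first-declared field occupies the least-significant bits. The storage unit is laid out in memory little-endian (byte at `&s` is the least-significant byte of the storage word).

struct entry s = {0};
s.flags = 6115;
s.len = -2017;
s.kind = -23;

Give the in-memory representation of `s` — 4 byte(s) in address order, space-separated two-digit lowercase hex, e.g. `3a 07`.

e3 f7 03 d3

flags:13 = 6115 → 0x17e3 << 0 → word 0x000017e3
len:12 = -2017 → 0x81f << 13 → word 0x0103f7e3
kind:7 = -23 → 0x69 << 25 → word 0xd303f7e3
word = 0xd303f7e3 → little-endian bytes:
  [0]=0xe3  [1]=0xf7  [2]=0x03  [3]=0xd3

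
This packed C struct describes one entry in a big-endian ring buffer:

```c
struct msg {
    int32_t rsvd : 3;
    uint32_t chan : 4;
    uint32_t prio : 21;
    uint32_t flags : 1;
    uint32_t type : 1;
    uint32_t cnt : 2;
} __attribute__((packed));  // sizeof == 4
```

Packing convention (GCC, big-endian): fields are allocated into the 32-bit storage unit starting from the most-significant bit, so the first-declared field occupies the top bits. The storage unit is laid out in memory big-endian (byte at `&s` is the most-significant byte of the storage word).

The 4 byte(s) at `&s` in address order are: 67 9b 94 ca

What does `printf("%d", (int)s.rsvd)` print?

[0]=0x67 [1]=0x9b [2]=0x94 [3]=0xca (big-endian) → word 0x679b94ca
rsvd:3 @ bit 29 → (0x679b94ca>>29)&0x7 = 0x3  ←
chan:4 @ bit 25 → (0x679b94ca>>25)&0xf = 0x3
prio:21 @ bit 4 → (0x679b94ca>>4)&0x1fffff = 0x19b94c
flags:1 @ bit 3 → (0x679b94ca>>3)&0x1 = 0x1
type:1 @ bit 2 → (0x679b94ca>>2)&0x1 = 0x0
cnt:2 @ bit 0 → (0x679b94ca>>0)&0x3 = 0x2
rsvd signed 3b, MSB=0: value = 3

3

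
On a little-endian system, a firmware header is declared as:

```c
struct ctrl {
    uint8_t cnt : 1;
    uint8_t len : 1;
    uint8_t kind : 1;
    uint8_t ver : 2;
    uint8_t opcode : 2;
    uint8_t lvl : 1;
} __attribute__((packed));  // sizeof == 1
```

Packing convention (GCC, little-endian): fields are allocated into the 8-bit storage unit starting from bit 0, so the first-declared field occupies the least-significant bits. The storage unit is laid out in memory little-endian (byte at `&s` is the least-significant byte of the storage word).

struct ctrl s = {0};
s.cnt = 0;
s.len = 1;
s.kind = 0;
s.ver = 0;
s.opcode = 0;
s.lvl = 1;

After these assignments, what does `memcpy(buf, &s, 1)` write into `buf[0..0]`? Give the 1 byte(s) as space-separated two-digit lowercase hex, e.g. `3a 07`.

cnt:1 = 0 → 0x0 << 0 → word 0x00
len:1 = 1 → 0x1 << 1 → word 0x02
kind:1 = 0 → 0x0 << 2 → word 0x02
ver:2 = 0 → 0x0 << 3 → word 0x02
opcode:2 = 0 → 0x0 << 5 → word 0x02
lvl:1 = 1 → 0x1 << 7 → word 0x82
word = 0x82 → little-endian bytes:
  [0]=0x82

82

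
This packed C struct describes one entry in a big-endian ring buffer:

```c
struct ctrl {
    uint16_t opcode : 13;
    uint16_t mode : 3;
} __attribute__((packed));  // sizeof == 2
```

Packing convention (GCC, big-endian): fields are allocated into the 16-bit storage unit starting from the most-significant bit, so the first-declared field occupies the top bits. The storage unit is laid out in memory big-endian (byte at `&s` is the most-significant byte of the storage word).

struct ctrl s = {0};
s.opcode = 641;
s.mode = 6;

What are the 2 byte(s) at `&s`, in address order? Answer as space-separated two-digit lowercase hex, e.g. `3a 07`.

14 0e

opcode:13 = 641 → 0x281 << 3 → word 0x1408
mode:3 = 6 → 0x6 << 0 → word 0x140e
word = 0x140e → big-endian bytes:
  [0]=0x14  [1]=0x0e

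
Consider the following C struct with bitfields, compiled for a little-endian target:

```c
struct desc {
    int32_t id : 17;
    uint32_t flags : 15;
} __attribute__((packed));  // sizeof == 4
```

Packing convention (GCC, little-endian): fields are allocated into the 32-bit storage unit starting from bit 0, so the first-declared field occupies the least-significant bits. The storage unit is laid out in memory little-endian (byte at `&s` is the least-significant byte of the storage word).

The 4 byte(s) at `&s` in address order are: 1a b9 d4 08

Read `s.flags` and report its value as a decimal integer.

[0]=0x1a [1]=0xb9 [2]=0xd4 [3]=0x08 (little-endian) → word 0x08d4b91a
id:17 @ bit 0 → (0x08d4b91a>>0)&0x1ffff = 0xb91a
flags:15 @ bit 17 → (0x08d4b91a>>17)&0x7fff = 0x46a  ←

1130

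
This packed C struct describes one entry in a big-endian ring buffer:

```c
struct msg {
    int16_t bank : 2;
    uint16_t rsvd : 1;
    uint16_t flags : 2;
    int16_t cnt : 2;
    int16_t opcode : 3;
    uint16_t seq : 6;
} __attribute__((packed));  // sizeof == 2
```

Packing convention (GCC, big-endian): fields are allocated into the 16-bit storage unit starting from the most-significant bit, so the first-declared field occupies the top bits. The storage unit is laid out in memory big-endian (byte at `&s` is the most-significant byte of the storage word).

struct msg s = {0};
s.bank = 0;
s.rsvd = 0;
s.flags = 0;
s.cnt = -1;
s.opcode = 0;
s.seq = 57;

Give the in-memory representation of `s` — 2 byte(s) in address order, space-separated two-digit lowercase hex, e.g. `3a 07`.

bank (2b) val=0 bits=0x0 at bit 14: 0x0000
rsvd (1b) val=0 bits=0x0 at bit 13: 0x0000
flags (2b) val=0 bits=0x0 at bit 11: 0x0000
cnt (2b) val=-1 bits=0x3 at bit 9: 0x0600
opcode (3b) val=0 bits=0x0 at bit 6: 0x0600
seq (6b) val=57 bits=0x39 at bit 0: 0x0639
word = 0x0639 → big-endian bytes:
  [0]=0x06  [1]=0x39

06 39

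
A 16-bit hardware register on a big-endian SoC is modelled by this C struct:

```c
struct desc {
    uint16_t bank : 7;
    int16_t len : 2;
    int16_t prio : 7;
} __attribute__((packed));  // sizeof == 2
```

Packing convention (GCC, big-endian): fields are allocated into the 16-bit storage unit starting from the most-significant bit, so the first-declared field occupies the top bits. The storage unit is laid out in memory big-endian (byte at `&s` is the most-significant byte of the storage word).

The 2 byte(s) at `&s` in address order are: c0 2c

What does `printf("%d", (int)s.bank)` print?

96

[0]=0xc0 [1]=0x2c (big-endian) → word 0xc02c
bank [9+:7] = (word>>9) & 0x7f = 96  ←
len [7+:2] = (word>>7) & 0x3 = 0
prio [0+:7] = (word>>0) & 0x7f = 44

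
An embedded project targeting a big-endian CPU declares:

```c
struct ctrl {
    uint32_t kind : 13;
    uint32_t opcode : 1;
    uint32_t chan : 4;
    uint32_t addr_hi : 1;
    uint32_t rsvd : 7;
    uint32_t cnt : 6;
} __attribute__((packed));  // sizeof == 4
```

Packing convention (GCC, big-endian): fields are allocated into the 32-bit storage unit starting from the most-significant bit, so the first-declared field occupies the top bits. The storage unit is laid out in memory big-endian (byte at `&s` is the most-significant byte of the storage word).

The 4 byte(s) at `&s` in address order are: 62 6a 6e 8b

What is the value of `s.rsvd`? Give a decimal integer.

58

[0]=0x62 [1]=0x6a [2]=0x6e [3]=0x8b (big-endian) → word 0x626a6e8b
kind:13 @ bit 19 → (0x626a6e8b>>19)&0x1fff = 0xc4d
opcode:1 @ bit 18 → (0x626a6e8b>>18)&0x1 = 0x0
chan:4 @ bit 14 → (0x626a6e8b>>14)&0xf = 0x9
addr_hi:1 @ bit 13 → (0x626a6e8b>>13)&0x1 = 0x1
rsvd:7 @ bit 6 → (0x626a6e8b>>6)&0x7f = 0x3a  ←
cnt:6 @ bit 0 → (0x626a6e8b>>0)&0x3f = 0xb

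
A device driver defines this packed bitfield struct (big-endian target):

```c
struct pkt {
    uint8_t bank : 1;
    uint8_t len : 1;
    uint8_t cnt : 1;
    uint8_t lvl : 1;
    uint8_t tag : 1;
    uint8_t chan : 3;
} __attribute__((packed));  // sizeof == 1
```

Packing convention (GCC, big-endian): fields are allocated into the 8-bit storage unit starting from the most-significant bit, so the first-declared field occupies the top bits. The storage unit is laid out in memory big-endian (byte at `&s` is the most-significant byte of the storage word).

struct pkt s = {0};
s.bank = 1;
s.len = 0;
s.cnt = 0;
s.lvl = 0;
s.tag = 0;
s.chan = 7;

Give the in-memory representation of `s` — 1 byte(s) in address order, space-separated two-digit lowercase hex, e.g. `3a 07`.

bank:1 = 1 → 0x1 << 7 → word 0x80
len:1 = 0 → 0x0 << 6 → word 0x80
cnt:1 = 0 → 0x0 << 5 → word 0x80
lvl:1 = 0 → 0x0 << 4 → word 0x80
tag:1 = 0 → 0x0 << 3 → word 0x80
chan:3 = 7 → 0x7 << 0 → word 0x87
word = 0x87 → big-endian bytes:
  [0]=0x87

87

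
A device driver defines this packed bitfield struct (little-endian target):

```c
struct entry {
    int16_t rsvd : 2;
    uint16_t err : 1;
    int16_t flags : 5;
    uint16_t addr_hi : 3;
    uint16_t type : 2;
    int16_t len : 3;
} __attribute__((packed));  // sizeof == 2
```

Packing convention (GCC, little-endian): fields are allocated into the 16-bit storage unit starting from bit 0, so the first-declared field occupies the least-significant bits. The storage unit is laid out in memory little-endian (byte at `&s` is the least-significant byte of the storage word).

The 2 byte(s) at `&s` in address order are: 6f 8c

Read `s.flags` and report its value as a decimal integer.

13

[0]=0x6f [1]=0x8c (little-endian) → word 0x8c6f
rsvd:2 @ bit 0 → (0x8c6f>>0)&0x3 = 0x3
err:1 @ bit 2 → (0x8c6f>>2)&0x1 = 0x1
flags:5 @ bit 3 → (0x8c6f>>3)&0x1f = 0xd  ←
addr_hi:3 @ bit 8 → (0x8c6f>>8)&0x7 = 0x4
type:2 @ bit 11 → (0x8c6f>>11)&0x3 = 0x1
len:3 @ bit 13 → (0x8c6f>>13)&0x7 = 0x4
flags signed 5b, MSB=0: value = 13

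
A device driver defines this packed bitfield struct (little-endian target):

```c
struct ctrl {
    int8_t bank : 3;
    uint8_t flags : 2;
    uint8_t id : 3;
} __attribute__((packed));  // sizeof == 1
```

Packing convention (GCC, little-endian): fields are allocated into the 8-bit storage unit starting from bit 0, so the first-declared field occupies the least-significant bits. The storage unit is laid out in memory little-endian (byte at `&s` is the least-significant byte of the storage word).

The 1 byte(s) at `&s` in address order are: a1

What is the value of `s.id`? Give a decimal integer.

5

[0]=0xa1 (little-endian) → word 0xa1
bank [0+:3] = (word>>0) & 0x7 = 1
flags [3+:2] = (word>>3) & 0x3 = 0
id [5+:3] = (word>>5) & 0x7 = 5  ←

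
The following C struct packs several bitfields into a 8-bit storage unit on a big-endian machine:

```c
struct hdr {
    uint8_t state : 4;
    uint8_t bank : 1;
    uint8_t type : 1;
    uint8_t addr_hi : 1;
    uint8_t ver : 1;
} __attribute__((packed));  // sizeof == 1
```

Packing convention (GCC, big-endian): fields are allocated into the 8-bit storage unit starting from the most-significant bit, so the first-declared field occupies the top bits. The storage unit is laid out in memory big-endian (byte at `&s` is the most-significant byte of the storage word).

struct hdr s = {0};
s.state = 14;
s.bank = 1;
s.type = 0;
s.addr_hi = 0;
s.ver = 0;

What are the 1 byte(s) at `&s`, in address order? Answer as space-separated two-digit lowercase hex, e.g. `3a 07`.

[4+:4] state=14 & 0xf = 0xe; word=0xe0
[3+:1] bank=1 & 0x1 = 0x1; word=0xe8
[2+:1] type=0 & 0x1 = 0x0; word=0xe8
[1+:1] addr_hi=0 & 0x1 = 0x0; word=0xe8
[0+:1] ver=0 & 0x1 = 0x0; word=0xe8
word = 0xe8 → big-endian bytes:
  [0]=0xe8

e8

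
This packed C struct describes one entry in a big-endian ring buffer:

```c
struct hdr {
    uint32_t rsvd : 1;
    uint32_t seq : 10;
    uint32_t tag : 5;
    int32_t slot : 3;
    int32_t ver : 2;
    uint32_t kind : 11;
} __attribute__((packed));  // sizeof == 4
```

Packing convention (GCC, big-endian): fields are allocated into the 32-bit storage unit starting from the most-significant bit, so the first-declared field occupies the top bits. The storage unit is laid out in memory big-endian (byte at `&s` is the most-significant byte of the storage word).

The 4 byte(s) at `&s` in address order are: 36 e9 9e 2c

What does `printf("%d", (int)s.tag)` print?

9

[0]=0x36 [1]=0xe9 [2]=0x9e [3]=0x2c (big-endian) → word 0x36e99e2c
rsvd [31+:1] = (word>>31) & 0x1 = 0
seq [21+:10] = (word>>21) & 0x3ff = 439
tag [16+:5] = (word>>16) & 0x1f = 9  ←
slot [13+:3] = (word>>13) & 0x7 = 4
ver [11+:2] = (word>>11) & 0x3 = 3
kind [0+:11] = (word>>0) & 0x7ff = 1580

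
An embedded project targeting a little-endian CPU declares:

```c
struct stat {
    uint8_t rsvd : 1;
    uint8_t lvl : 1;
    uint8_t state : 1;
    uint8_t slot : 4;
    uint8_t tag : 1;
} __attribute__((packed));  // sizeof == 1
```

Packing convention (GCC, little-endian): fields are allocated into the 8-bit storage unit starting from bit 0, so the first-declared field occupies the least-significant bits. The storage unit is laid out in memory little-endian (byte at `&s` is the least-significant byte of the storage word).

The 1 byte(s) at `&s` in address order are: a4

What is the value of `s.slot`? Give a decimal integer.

[0]=0xa4 (little-endian) → word 0xa4
rsvd [0+:1] = (word>>0) & 0x1 = 0
lvl [1+:1] = (word>>1) & 0x1 = 0
state [2+:1] = (word>>2) & 0x1 = 1
slot [3+:4] = (word>>3) & 0xf = 4  ←
tag [7+:1] = (word>>7) & 0x1 = 1

4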